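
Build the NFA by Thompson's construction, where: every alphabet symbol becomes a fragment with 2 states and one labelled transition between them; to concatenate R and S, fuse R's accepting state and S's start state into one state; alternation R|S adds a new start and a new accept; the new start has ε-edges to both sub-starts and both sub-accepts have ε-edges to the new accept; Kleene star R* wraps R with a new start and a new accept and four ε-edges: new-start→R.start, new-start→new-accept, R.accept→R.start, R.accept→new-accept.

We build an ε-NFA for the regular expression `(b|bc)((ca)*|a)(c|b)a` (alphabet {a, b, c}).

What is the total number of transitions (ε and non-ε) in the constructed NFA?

25

By structural recursion:
Each of the 9 symbol leaves contributes 1 transition (1 symbol, 0 ε).
  bc : 2 transitions (2 symbol, 0 ε)
  b|bc : 7 transitions (3 symbol, 4 ε)
  ca : 2 transitions (2 symbol, 0 ε)
  (ca)* : 6 transitions (2 symbol, 4 ε)
  (ca)*|a : 11 transitions (3 symbol, 8 ε)
  c|b : 6 transitions (2 symbol, 4 ε)
  (b|bc)((ca)*|a)(c|b)a : 25 transitions (9 symbol, 16 ε)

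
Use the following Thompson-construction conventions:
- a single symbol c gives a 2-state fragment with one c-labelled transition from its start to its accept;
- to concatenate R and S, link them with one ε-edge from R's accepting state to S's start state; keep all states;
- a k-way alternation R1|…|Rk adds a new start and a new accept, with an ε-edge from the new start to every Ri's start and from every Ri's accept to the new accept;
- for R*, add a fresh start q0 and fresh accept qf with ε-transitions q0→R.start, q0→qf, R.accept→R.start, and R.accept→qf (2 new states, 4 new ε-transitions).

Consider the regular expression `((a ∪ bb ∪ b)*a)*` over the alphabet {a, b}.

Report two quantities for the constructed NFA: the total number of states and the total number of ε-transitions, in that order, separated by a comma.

16, 16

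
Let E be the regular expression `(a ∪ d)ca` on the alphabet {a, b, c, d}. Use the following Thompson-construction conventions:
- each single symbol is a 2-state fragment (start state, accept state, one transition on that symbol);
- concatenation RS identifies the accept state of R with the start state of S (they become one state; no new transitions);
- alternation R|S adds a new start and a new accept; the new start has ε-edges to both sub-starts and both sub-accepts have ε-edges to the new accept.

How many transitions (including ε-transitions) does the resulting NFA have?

8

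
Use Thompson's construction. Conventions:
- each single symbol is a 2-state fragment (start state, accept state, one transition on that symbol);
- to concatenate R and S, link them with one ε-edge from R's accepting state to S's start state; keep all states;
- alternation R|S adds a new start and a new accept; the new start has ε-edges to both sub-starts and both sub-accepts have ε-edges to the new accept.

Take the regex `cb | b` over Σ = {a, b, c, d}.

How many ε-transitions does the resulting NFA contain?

5

Building bottom-up:
Each of the 3 symbol leaves contributes 0 ε-transitions.
  cb → 1 ε-transition
  cb | b → 5 ε-transitions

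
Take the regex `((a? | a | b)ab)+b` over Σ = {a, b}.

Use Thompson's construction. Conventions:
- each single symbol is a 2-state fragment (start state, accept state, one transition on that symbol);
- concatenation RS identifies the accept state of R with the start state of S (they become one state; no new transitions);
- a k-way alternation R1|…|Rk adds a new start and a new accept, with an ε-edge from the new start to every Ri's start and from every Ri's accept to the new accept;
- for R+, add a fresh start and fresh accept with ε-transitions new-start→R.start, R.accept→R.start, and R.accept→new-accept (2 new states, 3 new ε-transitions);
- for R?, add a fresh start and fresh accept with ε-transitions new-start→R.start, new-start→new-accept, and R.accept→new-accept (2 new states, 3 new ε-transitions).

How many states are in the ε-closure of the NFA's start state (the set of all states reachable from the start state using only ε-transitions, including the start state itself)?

8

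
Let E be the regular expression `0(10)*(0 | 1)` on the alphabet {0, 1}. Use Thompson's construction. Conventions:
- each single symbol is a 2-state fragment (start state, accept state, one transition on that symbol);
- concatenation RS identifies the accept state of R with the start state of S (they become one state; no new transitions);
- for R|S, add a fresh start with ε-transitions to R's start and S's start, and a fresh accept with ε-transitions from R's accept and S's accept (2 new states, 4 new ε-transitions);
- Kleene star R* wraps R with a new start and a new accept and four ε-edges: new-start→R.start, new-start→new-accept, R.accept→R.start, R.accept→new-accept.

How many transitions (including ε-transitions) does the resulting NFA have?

13

Building bottom-up:
Each of the 5 symbol leaves contributes 1 transition (1 symbol, 0 ε).
  10 → 2 transitions (2 symbol, 0 ε)
  (10)* → 6 transitions (2 symbol, 4 ε)
  0 | 1 → 6 transitions (2 symbol, 4 ε)
  0(10)*(0 | 1) → 13 transitions (5 symbol, 8 ε)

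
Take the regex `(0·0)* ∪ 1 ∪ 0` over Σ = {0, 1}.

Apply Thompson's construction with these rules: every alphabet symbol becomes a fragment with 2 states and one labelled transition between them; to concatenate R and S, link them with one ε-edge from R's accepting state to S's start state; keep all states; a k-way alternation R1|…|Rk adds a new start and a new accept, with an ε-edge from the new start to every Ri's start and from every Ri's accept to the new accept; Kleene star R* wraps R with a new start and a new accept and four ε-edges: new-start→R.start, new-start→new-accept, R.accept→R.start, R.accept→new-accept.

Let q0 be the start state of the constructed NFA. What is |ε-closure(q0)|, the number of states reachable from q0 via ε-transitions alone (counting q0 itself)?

Work bottom-up. For each fragment F, track |ε-closure(F.start)| and whether F's accept lies in that closure (i.e. whether F accepts ε). A single-symbol fragment has closure size 1 and does not accept ε.
  0·0 : same as the first factor's closure: |ε-closure| = 1
  (0·0)* : new start has ε-edges to the inner start and to the new accept, so |ε-closure| = 2 + 1 = 3
  (0·0)* ∪ 1 ∪ 0 : |ε-closure| = 1 (new start) + (3 + 1 + 1) + 1 (new accept, since some branch ε-reaches its own accept) = 7

7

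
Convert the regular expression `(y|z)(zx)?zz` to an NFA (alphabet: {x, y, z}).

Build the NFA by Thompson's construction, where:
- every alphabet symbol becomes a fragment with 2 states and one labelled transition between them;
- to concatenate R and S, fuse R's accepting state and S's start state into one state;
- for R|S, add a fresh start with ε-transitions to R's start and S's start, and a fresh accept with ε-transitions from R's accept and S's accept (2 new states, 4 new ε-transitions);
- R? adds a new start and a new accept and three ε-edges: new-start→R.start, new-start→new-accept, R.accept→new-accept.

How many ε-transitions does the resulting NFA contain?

7

By structural recursion:
Each of the 6 symbol leaves contributes 0 ε-transitions.
  y|z → 4 ε-transitions
  zx → 0 ε-transitions
  (zx)? → 3 ε-transitions
  (y|z)(zx)?zz → 7 ε-transitions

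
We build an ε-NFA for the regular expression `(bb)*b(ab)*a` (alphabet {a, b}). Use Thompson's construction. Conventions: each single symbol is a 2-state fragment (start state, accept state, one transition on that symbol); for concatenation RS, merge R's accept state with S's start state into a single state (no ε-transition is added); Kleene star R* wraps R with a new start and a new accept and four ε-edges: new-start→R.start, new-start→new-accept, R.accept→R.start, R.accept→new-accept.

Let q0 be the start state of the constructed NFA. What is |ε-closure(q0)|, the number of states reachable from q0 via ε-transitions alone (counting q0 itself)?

Compute the ε-closure size of each fragment's start state recursively; a symbol fragment's start has no outgoing ε-edge, so its closure is just itself (size 1).
  bb : |ε-closure| equals the left operand's closure size = 1 (its accept is not ε-reachable, so the closure stops there)
  (bb)* : the star's fresh start ε-reaches both the body's start and the fresh accept: |ε-closure| = 2 + 1 = 3
  ab : |ε-closure| equals the left operand's closure size = 1 (its accept is not ε-reachable, so the closure stops there)
  (ab)* : |ε-closure| = 1 (new start) + 1 (body) + 1 (new accept) = 3
  (bb)*b(ab)*a : |ε-closure| = 3 + (1−1) = 3 (closure spills across the concat boundary because the left factor accepts ε)

3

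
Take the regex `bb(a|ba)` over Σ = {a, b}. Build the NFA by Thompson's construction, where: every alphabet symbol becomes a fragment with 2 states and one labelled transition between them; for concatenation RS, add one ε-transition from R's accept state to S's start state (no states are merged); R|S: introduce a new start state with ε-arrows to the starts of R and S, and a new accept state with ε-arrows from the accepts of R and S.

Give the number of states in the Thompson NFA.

12

By structural recursion:
Each of the 5 symbol leaves contributes a 2-state fragment.
  ba : 4 states
  a|ba : 8 states
  bb(a|ba) : 12 states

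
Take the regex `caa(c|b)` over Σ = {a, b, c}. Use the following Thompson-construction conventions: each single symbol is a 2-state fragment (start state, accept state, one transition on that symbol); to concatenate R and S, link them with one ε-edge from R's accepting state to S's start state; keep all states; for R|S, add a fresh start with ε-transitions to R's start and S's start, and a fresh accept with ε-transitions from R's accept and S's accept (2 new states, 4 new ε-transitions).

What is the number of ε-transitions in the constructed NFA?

7

Bottom-up over the parse tree:
Each of the 5 symbol leaves contributes 0 ε-transitions.
  c|b : 4 ε-transitions
  caa(c|b) : 7 ε-transitions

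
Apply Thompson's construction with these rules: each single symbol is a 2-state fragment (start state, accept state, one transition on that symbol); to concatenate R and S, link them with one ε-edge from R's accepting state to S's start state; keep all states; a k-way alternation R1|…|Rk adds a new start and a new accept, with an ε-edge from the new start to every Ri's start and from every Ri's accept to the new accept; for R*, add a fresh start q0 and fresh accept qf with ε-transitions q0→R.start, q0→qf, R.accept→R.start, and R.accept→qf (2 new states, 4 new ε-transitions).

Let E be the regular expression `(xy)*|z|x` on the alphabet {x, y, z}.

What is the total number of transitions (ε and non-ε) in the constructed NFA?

Bottom-up over the parse tree:
Each of the 4 symbol leaves contributes 1 transition (1 symbol, 0 ε).
  xy → 3 transitions (2 symbol, 1 ε)
  (xy)* → 7 transitions (2 symbol, 5 ε)
  (xy)*|z|x → 15 transitions (4 symbol, 11 ε)

15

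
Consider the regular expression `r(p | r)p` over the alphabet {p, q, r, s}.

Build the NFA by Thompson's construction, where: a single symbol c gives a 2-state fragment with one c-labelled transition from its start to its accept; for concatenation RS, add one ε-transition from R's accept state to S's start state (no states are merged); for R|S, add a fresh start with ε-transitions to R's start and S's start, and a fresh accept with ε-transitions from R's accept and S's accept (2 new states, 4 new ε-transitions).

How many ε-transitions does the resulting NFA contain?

6

Building bottom-up:
Each of the 4 symbol leaves contributes 0 ε-transitions.
  p | r = 4 ε-transitions
  r(p | r)p = 6 ε-transitions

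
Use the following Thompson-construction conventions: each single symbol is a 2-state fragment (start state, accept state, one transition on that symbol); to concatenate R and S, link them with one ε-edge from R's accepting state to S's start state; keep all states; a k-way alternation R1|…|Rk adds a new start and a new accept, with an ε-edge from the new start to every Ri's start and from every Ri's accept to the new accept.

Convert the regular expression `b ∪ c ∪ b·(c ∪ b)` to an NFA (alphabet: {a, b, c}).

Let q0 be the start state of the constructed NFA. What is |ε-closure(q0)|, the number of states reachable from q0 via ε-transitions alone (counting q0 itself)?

Let C(F) = |ε-closure(F.start)| within fragment F, and note whether F accepts ε. Symbol fragments have C = 1 and do not accept ε. Then:
  c ∪ b — C = 1 + 1 + 1 = 3 (the new accept is not ε-reachable since no branch accepts ε)
  b·(c ∪ b) — C equals the left operand's closure size = 1 (its accept is not ε-reachable, so the closure stops there)
  b ∪ c ∪ b·(c ∪ b) — C = 1 + 1 + 1 + 1 = 4 (the new accept is not ε-reachable since no branch accepts ε)

4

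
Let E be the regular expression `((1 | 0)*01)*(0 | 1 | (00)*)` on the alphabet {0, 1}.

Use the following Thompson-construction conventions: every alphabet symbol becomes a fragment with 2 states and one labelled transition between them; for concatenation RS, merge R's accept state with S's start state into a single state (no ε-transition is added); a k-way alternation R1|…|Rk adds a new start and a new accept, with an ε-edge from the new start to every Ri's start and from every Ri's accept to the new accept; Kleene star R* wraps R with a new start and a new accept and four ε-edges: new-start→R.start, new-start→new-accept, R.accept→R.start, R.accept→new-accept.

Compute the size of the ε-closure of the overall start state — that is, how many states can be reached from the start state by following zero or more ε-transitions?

13

Work bottom-up. For each fragment F, track |ε-closure(F.start)| and whether F's accept lies in that closure (i.e. whether F accepts ε). A single-symbol fragment has closure size 1 and does not accept ε.
  1 | 0 → new start ε-reaches every alternative's start; none of them accept ε, so the new accept is not reached: |ε-closure| = 1 + 1 + 1 = 3
  (1 | 0)* → |ε-closure| = 1 (new start) + 3 (body) + 1 (new accept) = 5
  (1 | 0)*01 → the left operand accepts ε, so the closure extends into the next operand (the shared merged state is already counted); |ε-closure| = 5 + (1−1) = 5
  ((1 | 0)*01)* → the star's fresh start ε-reaches both the body's start and the fresh accept: |ε-closure| = 2 + 5 = 7
  00 → same as the first factor's closure: |ε-closure| = 1
  (00)* → |ε-closure| = 1 (new start) + 1 (body) + 1 (new accept) = 3
  0 | 1 | (00)* → |ε-closure| = 1 (new start) + (1 + 1 + 3) + 1 (new accept, since some branch ε-reaches its own accept) = 7
  ((1 | 0)*01)*(0 | 1 | (00)*) → |ε-closure| = 7 + (7−1) = 13 (closure spills across the concat boundary because the left factor accepts ε)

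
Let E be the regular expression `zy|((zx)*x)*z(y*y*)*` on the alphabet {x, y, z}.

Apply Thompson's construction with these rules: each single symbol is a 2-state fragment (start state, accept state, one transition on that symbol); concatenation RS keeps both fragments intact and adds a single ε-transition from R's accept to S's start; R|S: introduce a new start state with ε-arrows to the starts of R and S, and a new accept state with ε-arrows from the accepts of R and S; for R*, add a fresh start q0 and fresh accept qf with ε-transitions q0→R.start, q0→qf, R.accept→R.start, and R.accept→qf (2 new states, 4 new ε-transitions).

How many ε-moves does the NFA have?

30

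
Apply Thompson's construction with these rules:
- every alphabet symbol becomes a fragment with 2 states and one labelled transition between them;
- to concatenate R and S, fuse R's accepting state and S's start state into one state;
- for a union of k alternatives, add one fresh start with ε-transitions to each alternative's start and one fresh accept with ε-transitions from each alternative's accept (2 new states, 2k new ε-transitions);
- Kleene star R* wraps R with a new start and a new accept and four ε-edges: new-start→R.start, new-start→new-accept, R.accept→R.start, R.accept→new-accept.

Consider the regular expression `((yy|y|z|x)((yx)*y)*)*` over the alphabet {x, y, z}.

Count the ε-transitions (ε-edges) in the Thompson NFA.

20

Per subexpression:
Each of the 8 symbol leaves contributes 0 ε-transitions.
  yy — 0 ε-transitions
  yy|y|z|x — 8 ε-transitions
  yx — 0 ε-transitions
  (yx)* — 4 ε-transitions
  (yx)*y — 4 ε-transitions
  ((yx)*y)* — 8 ε-transitions
  (yy|y|z|x)((yx)*y)* — 16 ε-transitions
  ((yy|y|z|x)((yx)*y)*)* — 20 ε-transitions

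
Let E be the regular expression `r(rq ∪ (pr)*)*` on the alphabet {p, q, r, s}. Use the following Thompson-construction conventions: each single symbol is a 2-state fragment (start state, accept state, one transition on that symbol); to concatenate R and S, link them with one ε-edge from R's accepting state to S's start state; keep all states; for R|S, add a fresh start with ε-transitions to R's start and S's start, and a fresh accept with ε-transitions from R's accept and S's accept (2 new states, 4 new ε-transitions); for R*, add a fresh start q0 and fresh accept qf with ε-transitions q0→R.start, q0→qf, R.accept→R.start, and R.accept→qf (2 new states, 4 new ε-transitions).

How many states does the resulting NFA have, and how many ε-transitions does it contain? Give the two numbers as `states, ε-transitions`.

16, 15

By structural recursion:
Each of the 5 symbol leaves contributes 2 states and 0 ε-transitions.
  rq = 4 states, 1 ε-transition
  pr = 4 states, 1 ε-transition
  (pr)* = 6 states, 5 ε-transitions
  rq ∪ (pr)* = 12 states, 10 ε-transitions
  (rq ∪ (pr)*)* = 14 states, 14 ε-transitions
  r(rq ∪ (pr)*)* = 16 states, 15 ε-transitions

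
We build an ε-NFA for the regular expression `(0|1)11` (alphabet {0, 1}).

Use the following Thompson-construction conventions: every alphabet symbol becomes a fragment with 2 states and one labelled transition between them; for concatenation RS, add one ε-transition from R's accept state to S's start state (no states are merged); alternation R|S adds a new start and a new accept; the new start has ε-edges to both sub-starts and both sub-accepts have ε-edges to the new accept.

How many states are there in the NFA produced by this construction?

Recursing over subexpressions:
Each of the 4 symbol leaves contributes a 2-state fragment.
  0|1 : 6 states
  (0|1)11 : 10 states

10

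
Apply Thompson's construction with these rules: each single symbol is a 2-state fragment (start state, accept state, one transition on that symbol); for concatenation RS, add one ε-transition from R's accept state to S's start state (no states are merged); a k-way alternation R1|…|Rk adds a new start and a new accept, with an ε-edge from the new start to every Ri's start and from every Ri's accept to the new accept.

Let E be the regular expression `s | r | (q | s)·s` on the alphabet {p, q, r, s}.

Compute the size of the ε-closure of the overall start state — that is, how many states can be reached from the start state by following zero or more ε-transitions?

6

Compute the ε-closure size of each fragment's start state recursively; a symbol fragment's start has no outgoing ε-edge, so its closure is just itself (size 1).
  q | s → new start ε-reaches every alternative's start; none of them accept ε, so the new accept is not reached: C = 1 + 1 + 1 = 3
  (q | s)·s → C equals the left operand's closure size = 3 (its accept is not ε-reachable, so the closure stops there)
  s | r | (q | s)·s → C = 1 + 1 + 1 + 3 = 6 (the new accept is not ε-reachable since no branch accepts ε)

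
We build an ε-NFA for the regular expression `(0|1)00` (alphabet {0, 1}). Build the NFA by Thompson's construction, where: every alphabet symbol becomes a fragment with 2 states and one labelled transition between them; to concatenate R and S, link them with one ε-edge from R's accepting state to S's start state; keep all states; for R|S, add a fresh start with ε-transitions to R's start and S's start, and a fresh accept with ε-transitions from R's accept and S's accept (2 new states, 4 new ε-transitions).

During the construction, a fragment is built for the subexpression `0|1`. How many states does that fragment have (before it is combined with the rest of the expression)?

6

Fragment for `0|1`:
Each of the 2 symbol leaves contributes a 2-state fragment.
  0|1 : 6 states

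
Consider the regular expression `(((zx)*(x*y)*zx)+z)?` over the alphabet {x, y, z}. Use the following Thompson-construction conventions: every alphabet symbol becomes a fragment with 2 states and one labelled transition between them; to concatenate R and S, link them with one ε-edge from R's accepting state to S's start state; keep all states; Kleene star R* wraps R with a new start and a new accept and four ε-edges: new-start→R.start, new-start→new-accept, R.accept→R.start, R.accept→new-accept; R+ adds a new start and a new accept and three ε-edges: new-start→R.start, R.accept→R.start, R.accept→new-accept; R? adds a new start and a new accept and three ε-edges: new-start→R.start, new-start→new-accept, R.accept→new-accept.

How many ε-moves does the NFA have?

Per subexpression:
Each of the 7 symbol leaves contributes 0 ε-transitions.
  zx → 1 ε-transition
  (zx)* → 5 ε-transitions
  x* → 4 ε-transitions
  x*y → 5 ε-transitions
  (x*y)* → 9 ε-transitions
  (zx)*(x*y)*zx → 17 ε-transitions
  ((zx)*(x*y)*zx)+ → 20 ε-transitions
  ((zx)*(x*y)*zx)+z → 21 ε-transitions
  (((zx)*(x*y)*zx)+z)? → 24 ε-transitions

24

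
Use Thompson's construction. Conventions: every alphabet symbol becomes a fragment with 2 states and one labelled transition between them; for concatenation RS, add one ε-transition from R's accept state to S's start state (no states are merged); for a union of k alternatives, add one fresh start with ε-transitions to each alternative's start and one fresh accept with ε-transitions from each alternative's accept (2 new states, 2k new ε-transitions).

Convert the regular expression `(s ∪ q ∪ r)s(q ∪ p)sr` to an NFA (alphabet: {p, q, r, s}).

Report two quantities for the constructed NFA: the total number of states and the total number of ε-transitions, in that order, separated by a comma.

Building bottom-up:
Each of the 8 symbol leaves contributes 2 states and 0 ε-transitions.
  s ∪ q ∪ r = 8 states, 6 ε-transitions
  q ∪ p = 6 states, 4 ε-transitions
  (s ∪ q ∪ r)s(q ∪ p)sr = 20 states, 14 ε-transitions

20, 14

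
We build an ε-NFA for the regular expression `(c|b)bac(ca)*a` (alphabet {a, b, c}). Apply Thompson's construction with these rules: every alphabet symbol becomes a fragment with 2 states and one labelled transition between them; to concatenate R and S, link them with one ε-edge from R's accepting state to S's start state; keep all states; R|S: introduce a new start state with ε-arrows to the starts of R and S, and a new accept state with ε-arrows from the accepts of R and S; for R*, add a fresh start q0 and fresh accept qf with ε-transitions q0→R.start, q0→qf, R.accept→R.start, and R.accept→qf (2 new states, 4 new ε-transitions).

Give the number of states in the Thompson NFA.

20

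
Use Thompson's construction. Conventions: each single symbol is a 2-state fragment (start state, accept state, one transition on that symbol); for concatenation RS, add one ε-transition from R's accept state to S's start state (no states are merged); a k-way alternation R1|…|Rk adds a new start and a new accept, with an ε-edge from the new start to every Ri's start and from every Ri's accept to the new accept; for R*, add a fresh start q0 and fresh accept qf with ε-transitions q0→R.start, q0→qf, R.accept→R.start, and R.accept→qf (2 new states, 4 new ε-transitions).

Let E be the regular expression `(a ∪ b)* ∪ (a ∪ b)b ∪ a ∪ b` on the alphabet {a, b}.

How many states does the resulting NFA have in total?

By structural recursion:
Each of the 7 symbol leaves contributes a 2-state fragment.
  a ∪ b = 6 states
  (a ∪ b)* = 8 states
  a ∪ b = 6 states
  (a ∪ b)b = 8 states
  (a ∪ b)* ∪ (a ∪ b)b ∪ a ∪ b = 22 states

22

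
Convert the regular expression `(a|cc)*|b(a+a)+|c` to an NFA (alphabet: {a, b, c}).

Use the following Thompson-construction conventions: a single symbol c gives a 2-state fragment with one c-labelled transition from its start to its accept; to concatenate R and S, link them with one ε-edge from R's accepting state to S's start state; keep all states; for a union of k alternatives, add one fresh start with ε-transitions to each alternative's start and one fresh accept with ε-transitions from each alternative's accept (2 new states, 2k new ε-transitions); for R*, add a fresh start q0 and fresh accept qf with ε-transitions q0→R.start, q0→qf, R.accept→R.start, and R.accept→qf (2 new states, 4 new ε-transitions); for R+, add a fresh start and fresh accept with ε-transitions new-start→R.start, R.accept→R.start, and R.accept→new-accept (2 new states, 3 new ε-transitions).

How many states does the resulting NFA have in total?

24

Bottom-up over the parse tree:
Each of the 7 symbol leaves contributes a 2-state fragment.
  cc = 4 states
  a|cc = 8 states
  (a|cc)* = 10 states
  a+ = 4 states
  a+a = 6 states
  (a+a)+ = 8 states
  b(a+a)+ = 10 states
  (a|cc)*|b(a+a)+|c = 24 states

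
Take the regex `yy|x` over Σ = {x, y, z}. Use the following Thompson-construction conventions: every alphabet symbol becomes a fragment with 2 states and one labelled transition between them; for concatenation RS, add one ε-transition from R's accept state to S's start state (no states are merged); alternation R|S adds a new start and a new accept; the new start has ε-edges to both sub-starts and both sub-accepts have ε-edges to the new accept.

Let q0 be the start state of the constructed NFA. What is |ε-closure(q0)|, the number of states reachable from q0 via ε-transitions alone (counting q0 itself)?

3

Let C(F) = |ε-closure(F.start)| within fragment F, and note whether F accepts ε. Symbol fragments have C = 1 and do not accept ε. Then:
  yy → same as the first factor's closure: C = 1
  yy|x → C = 1 + 1 + 1 = 3 (the new accept is not ε-reachable since no branch accepts ε)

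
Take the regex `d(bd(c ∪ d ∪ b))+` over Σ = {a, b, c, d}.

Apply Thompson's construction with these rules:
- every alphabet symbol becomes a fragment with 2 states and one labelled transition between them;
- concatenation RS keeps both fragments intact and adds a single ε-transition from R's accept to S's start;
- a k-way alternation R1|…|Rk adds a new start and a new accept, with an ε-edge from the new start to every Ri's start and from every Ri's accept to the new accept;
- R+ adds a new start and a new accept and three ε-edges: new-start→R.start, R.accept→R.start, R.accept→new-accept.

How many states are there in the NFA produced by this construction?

16

Recursing over subexpressions:
Each of the 6 symbol leaves contributes a 2-state fragment.
  c ∪ d ∪ b — 8 states
  bd(c ∪ d ∪ b) — 12 states
  (bd(c ∪ d ∪ b))+ — 14 states
  d(bd(c ∪ d ∪ b))+ — 16 states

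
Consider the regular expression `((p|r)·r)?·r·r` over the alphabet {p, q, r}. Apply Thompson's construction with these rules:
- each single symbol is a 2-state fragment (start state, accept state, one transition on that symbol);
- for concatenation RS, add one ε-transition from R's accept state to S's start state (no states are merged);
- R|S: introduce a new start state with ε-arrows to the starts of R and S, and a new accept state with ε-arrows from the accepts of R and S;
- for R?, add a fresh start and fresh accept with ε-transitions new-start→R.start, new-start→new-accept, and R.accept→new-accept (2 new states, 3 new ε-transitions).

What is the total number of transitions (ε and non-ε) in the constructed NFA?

15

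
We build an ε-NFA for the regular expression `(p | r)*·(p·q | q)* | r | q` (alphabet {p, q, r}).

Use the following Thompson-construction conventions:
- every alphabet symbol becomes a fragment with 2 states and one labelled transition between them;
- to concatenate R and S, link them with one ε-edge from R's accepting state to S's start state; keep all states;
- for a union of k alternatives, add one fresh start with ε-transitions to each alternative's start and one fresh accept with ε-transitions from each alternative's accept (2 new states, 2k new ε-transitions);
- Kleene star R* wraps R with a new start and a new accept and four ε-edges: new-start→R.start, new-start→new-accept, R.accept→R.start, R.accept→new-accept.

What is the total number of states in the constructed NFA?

Building bottom-up:
Each of the 7 symbol leaves contributes a 2-state fragment.
  p | r : 6 states
  (p | r)* : 8 states
  p·q : 4 states
  p·q | q : 8 states
  (p·q | q)* : 10 states
  (p | r)*·(p·q | q)* : 18 states
  (p | r)*·(p·q | q)* | r | q : 24 states

24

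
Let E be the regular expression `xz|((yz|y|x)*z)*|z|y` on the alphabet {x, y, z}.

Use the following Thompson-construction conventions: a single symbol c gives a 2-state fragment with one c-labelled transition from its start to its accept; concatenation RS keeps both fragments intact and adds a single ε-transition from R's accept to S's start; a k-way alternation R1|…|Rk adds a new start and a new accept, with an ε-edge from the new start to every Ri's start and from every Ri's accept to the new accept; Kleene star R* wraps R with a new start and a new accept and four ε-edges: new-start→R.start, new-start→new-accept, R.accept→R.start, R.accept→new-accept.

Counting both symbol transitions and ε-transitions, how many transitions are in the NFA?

Per subexpression:
Each of the 9 symbol leaves contributes 1 transition (1 symbol, 0 ε).
  xz — 3 transitions (2 symbol, 1 ε)
  yz — 3 transitions (2 symbol, 1 ε)
  yz|y|x — 11 transitions (4 symbol, 7 ε)
  (yz|y|x)* — 15 transitions (4 symbol, 11 ε)
  (yz|y|x)*z — 17 transitions (5 symbol, 12 ε)
  ((yz|y|x)*z)* — 21 transitions (5 symbol, 16 ε)
  xz|((yz|y|x)*z)*|z|y — 34 transitions (9 symbol, 25 ε)

34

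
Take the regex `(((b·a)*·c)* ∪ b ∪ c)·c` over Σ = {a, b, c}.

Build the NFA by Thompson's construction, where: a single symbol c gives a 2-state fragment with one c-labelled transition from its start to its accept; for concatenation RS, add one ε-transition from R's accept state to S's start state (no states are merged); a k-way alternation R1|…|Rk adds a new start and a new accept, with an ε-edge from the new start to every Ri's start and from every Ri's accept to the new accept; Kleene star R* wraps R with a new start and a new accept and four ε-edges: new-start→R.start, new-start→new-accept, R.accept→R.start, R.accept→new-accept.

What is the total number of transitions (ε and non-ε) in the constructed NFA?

23

Bottom-up over the parse tree:
Each of the 6 symbol leaves contributes 1 transition (1 symbol, 0 ε).
  b·a = 3 transitions (2 symbol, 1 ε)
  (b·a)* = 7 transitions (2 symbol, 5 ε)
  (b·a)*·c = 9 transitions (3 symbol, 6 ε)
  ((b·a)*·c)* = 13 transitions (3 symbol, 10 ε)
  ((b·a)*·c)* ∪ b ∪ c = 21 transitions (5 symbol, 16 ε)
  (((b·a)*·c)* ∪ b ∪ c)·c = 23 transitions (6 symbol, 17 ε)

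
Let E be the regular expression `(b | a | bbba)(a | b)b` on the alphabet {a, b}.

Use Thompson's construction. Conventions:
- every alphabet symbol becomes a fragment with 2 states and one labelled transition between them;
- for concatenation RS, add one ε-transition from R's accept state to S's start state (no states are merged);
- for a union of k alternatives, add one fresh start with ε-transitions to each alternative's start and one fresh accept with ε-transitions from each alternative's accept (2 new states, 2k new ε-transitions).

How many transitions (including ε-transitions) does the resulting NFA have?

24

Building bottom-up:
Each of the 9 symbol leaves contributes 1 transition (1 symbol, 0 ε).
  bbba : 7 transitions (4 symbol, 3 ε)
  b | a | bbba : 15 transitions (6 symbol, 9 ε)
  a | b : 6 transitions (2 symbol, 4 ε)
  (b | a | bbba)(a | b)b : 24 transitions (9 symbol, 15 ε)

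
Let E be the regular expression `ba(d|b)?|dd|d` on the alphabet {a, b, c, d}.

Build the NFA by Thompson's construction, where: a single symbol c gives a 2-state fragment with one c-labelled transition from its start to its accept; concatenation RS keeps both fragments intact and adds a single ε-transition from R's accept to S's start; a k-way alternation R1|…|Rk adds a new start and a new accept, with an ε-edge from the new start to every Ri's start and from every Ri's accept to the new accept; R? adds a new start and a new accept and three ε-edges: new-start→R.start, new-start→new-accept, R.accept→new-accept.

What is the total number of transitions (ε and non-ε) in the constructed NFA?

23

Bottom-up over the parse tree:
Each of the 7 symbol leaves contributes 1 transition (1 symbol, 0 ε).
  d|b : 6 transitions (2 symbol, 4 ε)
  (d|b)? : 9 transitions (2 symbol, 7 ε)
  ba(d|b)? : 13 transitions (4 symbol, 9 ε)
  dd : 3 transitions (2 symbol, 1 ε)
  ba(d|b)?|dd|d : 23 transitions (7 symbol, 16 ε)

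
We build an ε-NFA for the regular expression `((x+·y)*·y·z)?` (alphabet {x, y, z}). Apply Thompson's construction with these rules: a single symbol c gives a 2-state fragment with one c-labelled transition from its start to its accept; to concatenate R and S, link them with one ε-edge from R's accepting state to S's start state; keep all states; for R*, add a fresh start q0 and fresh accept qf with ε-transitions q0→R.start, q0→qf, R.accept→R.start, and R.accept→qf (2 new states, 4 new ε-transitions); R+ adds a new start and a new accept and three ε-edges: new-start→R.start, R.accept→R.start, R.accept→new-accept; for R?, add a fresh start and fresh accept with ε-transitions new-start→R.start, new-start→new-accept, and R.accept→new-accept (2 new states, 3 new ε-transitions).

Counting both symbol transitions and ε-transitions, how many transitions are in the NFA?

Building bottom-up:
Each of the 4 symbol leaves contributes 1 transition (1 symbol, 0 ε).
  x+ = 4 transitions (1 symbol, 3 ε)
  x+·y = 6 transitions (2 symbol, 4 ε)
  (x+·y)* = 10 transitions (2 symbol, 8 ε)
  (x+·y)*·y·z = 14 transitions (4 symbol, 10 ε)
  ((x+·y)*·y·z)? = 17 transitions (4 symbol, 13 ε)

17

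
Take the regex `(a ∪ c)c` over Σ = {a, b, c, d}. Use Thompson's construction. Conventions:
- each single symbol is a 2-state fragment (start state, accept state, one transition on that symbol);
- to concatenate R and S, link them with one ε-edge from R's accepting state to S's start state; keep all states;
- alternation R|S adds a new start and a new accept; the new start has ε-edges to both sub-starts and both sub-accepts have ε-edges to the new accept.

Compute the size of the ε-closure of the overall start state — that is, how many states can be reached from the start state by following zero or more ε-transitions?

Let C(F) = |ε-closure(F.start)| within fragment F, and note whether F accepts ε. Symbol fragments have C = 1 and do not accept ε. Then:
  a ∪ c : |ε-closure| = 1 + 1 + 1 = 3 (the new accept is not ε-reachable since no branch accepts ε)
  (a ∪ c)c : same as the first factor's closure: |ε-closure| = 3

3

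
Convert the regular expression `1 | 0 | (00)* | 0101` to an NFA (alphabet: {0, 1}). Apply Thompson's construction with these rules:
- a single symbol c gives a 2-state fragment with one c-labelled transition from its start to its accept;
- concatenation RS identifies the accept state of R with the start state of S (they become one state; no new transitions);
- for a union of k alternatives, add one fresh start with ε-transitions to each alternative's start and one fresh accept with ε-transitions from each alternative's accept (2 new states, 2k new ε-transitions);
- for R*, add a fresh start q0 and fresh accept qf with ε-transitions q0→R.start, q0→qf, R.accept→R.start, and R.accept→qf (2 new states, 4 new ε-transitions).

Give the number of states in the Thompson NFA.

16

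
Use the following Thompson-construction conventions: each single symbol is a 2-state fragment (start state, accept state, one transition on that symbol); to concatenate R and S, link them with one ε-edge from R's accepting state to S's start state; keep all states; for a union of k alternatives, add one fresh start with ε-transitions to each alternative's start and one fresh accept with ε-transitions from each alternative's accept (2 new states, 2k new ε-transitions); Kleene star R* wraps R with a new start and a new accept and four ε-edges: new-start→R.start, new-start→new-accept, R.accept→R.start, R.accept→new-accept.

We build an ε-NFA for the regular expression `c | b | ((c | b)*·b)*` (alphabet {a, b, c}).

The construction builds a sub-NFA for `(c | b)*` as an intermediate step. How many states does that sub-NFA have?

8

Fragment for `(c | b)*`:
Each of the 2 symbol leaves contributes a 2-state fragment.
  c | b = 6 states
  (c | b)* = 8 states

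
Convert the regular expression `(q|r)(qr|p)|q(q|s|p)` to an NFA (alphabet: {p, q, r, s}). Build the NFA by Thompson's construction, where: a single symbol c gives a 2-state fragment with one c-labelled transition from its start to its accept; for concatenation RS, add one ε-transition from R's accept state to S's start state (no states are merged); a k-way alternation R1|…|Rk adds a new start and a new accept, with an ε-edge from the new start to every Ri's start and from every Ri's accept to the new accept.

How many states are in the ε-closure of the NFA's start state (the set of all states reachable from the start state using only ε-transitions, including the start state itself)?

Let C(F) = |ε-closure(F.start)| within fragment F, and note whether F accepts ε. Symbol fragments have C = 1 and do not accept ε. Then:
  q|r : new start ε-reaches every alternative's start; none of them accept ε, so the new accept is not reached: |ε-closure| = 1 + 1 + 1 = 3
  qr : |ε-closure| equals the left operand's closure size = 1 (its accept is not ε-reachable, so the closure stops there)
  qr|p : new start ε-reaches every alternative's start; none of them accept ε, so the new accept is not reached: |ε-closure| = 1 + 1 + 1 = 3
  (q|r)(qr|p) : |ε-closure| equals the left operand's closure size = 3 (its accept is not ε-reachable, so the closure stops there)
  q|s|p : |ε-closure| = 1 + 1 + 1 + 1 = 4 (the new accept is not ε-reachable since no branch accepts ε)
  q(q|s|p) : |ε-closure| equals the left operand's closure size = 1 (its accept is not ε-reachable, so the closure stops there)
  (q|r)(qr|p)|q(q|s|p) : new start ε-reaches every alternative's start; none of them accept ε, so the new accept is not reached: |ε-closure| = 1 + 3 + 1 = 5

5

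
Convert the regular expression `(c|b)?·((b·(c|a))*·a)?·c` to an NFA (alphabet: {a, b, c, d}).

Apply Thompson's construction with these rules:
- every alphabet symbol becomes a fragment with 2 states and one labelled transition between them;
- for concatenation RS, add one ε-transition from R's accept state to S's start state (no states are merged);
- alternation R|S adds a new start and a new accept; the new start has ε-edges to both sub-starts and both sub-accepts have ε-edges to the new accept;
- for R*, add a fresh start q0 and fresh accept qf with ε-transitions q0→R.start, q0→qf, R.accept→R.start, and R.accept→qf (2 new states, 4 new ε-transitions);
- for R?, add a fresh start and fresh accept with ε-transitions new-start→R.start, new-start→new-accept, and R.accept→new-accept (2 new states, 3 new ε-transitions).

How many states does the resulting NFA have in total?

24

Bottom-up over the parse tree:
Each of the 7 symbol leaves contributes a 2-state fragment.
  c|b → 6 states
  (c|b)? → 8 states
  c|a → 6 states
  b·(c|a) → 8 states
  (b·(c|a))* → 10 states
  (b·(c|a))*·a → 12 states
  ((b·(c|a))*·a)? → 14 states
  (c|b)?·((b·(c|a))*·a)?·c → 24 states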